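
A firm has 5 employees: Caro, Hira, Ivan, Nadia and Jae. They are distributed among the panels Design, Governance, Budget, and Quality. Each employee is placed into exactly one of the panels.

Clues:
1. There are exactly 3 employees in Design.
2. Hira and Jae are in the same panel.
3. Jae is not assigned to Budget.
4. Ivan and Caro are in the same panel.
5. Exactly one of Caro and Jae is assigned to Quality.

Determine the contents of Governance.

Governance = {}

From (3): Jae ∉ Budget.
(2): Hira matches Jae: Hira ∉ Budget.
Suppose Caro ∈ Governance: no assignment then satisfies all the clues, so Caro ∉ Governance.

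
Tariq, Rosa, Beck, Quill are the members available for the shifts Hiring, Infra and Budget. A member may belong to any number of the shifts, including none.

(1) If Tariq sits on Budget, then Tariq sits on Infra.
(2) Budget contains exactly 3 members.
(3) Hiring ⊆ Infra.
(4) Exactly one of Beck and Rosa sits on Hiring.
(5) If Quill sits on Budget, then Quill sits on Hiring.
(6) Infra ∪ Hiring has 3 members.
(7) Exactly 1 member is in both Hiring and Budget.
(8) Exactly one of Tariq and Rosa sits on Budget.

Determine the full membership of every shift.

Hiring = {Quill, Rosa}; Infra = {Quill, Rosa, Tariq}; Budget = {Beck, Quill, Tariq}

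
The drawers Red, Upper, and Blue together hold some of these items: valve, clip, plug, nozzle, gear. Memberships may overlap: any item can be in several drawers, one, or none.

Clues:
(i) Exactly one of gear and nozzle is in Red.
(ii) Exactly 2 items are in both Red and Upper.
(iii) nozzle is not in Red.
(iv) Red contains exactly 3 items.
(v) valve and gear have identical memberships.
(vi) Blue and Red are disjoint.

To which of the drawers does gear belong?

From (iii): nozzle ∉ Red.
(i) (exactly one): gear ∈ Red.
(v): valve matches gear: valve ∈ Red.
(vi) (disjoint): valve ∉ Blue.
(vi) (disjoint): gear ∉ Blue.
Suppose gear ∉ Upper: no assignment then satisfies all the clues, so gear ∈ Upper.

gear: Red, Upper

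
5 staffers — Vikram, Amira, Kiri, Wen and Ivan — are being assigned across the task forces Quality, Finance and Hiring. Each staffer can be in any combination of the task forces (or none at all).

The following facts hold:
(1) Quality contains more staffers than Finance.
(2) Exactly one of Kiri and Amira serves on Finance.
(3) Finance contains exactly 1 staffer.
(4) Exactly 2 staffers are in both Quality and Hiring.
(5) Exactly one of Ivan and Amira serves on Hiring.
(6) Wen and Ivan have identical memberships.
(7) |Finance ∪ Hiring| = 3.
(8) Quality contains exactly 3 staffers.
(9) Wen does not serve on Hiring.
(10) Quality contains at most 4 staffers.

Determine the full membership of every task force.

Quality = {Amira, Kiri, Vikram}; Finance = {Kiri}; Hiring = {Amira, Vikram}

From (9): Wen ∉ Hiring.
(6): Ivan matches Wen: Ivan ∉ Hiring.
(5) (exactly one): Amira ∈ Hiring.
Suppose Vikram ∉ Quality: no assignment then satisfies all the clues, so Vikram ∈ Quality.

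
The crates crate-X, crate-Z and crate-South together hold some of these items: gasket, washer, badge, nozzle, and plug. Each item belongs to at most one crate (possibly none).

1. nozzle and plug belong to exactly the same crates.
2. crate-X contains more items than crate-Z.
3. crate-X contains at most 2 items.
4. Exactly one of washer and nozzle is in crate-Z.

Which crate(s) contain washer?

washer: crate-Z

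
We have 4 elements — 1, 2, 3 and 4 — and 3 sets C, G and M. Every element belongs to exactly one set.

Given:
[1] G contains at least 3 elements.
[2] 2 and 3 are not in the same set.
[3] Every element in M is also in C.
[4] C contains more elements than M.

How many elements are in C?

1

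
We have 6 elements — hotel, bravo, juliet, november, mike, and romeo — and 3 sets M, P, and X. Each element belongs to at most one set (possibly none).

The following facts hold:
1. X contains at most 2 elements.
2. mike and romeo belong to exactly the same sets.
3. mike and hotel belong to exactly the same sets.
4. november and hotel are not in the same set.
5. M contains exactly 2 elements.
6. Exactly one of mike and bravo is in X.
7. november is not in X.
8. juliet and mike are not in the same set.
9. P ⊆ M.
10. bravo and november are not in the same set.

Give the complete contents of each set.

M = {juliet, november}; P = {}; X = {bravo}

From (7): november ∉ X.
Suppose hotel ∈ M: no assignment then satisfies all the clues, so hotel ∉ M.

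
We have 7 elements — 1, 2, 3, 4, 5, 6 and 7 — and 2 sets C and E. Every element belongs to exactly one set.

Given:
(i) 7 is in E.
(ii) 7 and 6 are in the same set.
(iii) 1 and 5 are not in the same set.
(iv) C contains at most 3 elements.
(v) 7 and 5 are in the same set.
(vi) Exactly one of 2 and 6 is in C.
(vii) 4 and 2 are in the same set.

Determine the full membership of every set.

C = {1, 2, 4}; E = {3, 5, 6, 7}

From (i): 7 ∈ E.
(ii): 6 matches 7: 6 ∉ C.
(ii): 6 matches 7: 6 ∈ E.
(v): 5 matches 7: 5 ∉ C.
(v): 5 matches 7: 5 ∈ E.
(vi) (exactly one): 2 ∈ C.
(vii): 4 matches 2: 4 ∈ C.
(iii): 1 ∉ E.
Only one set left: 1 ∈ C.
(iv): C already has 3, so the rest are out.
Only one set left: 3 ∈ E.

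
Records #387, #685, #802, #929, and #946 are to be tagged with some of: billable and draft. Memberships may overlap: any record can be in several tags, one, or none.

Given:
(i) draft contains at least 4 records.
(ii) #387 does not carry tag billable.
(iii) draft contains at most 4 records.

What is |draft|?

4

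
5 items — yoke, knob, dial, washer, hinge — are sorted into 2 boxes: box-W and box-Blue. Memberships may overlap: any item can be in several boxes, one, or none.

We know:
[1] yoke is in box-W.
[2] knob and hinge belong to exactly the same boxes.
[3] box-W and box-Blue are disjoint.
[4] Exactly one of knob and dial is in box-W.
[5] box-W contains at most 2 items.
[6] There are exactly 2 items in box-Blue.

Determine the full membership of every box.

box-W = {dial, yoke}; box-Blue = {hinge, knob}

From (1): yoke ∈ box-W.
(3) (disjoint): yoke ∉ box-Blue.
Suppose knob ∈ box-W: no assignment then satisfies all the clues, so knob ∉ box-W.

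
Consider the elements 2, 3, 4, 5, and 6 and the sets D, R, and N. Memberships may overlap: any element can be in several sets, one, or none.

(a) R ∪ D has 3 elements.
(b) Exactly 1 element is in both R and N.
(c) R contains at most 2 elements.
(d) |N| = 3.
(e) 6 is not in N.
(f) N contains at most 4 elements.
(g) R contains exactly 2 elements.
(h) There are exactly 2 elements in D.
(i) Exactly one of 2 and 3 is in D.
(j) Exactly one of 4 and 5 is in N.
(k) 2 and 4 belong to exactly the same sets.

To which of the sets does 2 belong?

From (e): 6 ∉ N.
Suppose 2 ∈ D: no assignment then satisfies all the clues, so 2 ∉ D.

2: N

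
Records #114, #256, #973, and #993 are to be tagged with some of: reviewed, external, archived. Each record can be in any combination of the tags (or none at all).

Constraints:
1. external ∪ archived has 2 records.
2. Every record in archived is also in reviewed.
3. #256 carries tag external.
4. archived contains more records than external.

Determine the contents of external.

external = {#256}

From (3): #256 ∈ external.
Suppose #114 ∈ external: no assignment then satisfies all the clues, so #114 ∉ external.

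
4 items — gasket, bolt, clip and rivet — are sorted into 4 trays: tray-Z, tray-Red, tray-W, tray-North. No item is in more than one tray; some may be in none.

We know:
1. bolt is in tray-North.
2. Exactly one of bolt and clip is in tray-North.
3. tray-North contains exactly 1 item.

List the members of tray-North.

tray-North = {bolt}

From (1): bolt ∈ tray-North.
(2) (exactly one): clip ∉ tray-North.
(3): tray-North already has 1, so the rest are out.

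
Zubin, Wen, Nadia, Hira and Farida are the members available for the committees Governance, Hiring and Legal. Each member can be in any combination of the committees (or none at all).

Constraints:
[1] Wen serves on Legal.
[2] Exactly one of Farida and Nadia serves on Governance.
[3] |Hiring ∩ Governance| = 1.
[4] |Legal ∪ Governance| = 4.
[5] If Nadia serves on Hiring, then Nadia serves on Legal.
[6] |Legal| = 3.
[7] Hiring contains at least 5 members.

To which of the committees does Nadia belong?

Nadia: Hiring, Legal

From (1): Wen ∈ Legal.
(7): only 5 candidates remain for Hiring, so all are in.
(5): Nadia ∈ Legal.
Suppose Nadia ∈ Governance: no assignment then satisfies all the clues, so Nadia ∉ Governance.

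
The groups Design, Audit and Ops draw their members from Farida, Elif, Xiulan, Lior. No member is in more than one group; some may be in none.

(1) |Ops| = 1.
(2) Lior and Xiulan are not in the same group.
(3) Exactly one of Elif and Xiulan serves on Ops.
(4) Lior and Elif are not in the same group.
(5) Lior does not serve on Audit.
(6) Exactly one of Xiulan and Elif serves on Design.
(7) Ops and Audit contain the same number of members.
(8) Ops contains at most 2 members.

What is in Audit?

Audit = {Farida}

From (5): Lior ∉ Audit.
Suppose Farida ∉ Audit: no assignment then satisfies all the clues, so Farida ∈ Audit.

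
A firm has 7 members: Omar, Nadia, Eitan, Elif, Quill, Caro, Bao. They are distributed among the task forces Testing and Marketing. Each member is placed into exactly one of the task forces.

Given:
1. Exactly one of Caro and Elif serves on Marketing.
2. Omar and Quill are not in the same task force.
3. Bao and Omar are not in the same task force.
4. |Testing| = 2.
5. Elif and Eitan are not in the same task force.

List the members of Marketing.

Marketing = {Bao, Caro, Eitan, Nadia, Quill}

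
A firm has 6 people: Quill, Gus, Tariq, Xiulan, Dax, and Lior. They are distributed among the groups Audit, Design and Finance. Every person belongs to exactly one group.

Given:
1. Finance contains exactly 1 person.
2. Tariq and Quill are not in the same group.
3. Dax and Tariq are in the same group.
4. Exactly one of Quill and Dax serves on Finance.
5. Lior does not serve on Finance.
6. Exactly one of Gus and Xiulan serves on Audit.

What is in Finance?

Finance = {Quill}

From (5): Lior ∉ Finance.
Suppose Quill ∉ Finance: no assignment then satisfies all the clues, so Quill ∈ Finance.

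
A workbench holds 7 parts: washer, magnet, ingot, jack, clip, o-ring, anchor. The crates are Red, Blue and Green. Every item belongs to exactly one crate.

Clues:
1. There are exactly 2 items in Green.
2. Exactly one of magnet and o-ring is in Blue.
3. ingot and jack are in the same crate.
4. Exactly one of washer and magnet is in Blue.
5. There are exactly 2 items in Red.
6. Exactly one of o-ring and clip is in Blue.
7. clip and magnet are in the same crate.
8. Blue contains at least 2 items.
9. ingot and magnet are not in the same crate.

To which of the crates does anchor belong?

anchor: Blue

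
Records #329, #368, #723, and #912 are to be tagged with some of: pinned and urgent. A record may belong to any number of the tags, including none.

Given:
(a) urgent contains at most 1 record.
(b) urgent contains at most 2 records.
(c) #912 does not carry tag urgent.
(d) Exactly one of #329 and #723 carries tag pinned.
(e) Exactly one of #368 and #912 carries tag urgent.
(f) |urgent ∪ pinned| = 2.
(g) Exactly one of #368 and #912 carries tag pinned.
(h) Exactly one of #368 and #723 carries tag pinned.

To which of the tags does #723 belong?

From (c): #912 ∉ urgent.
(e) (exactly one): #368 ∈ urgent.
(a): urgent already has 1, so the rest are out.
Suppose #723 ∈ pinned: no assignment then satisfies all the clues, so #723 ∉ pinned.

#723: none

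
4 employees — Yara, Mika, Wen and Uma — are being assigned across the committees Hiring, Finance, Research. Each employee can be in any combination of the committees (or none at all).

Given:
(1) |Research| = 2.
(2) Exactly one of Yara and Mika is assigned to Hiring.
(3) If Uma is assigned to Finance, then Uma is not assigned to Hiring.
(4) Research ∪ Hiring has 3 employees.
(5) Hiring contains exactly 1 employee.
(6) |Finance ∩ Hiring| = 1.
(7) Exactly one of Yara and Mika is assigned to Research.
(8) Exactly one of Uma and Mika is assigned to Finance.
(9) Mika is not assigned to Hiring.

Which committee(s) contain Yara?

From (9): Mika ∉ Hiring.
(2) (exactly one): Yara ∈ Hiring.
(5): Hiring already has 1, so the rest are out.
Suppose Yara ∉ Finance: no assignment then satisfies all the clues, so Yara ∈ Finance.

Yara: Finance, Hiring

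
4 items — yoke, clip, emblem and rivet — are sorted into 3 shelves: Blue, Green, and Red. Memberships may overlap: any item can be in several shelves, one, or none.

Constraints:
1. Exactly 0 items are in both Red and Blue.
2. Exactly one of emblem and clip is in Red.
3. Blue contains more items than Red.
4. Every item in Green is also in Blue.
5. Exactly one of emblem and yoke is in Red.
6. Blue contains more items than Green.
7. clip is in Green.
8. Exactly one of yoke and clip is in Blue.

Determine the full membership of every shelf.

From (7): clip ∈ Green.
(4) with clip ∈ Green: clip ∈ Blue.
(8) (exactly one): yoke ∉ Blue.
(4) contrapositive: yoke ∉ Green.
Suppose yoke ∈ Red: no assignment then satisfies all the clues, so yoke ∉ Red.

Blue = {clip, rivet}; Green = {clip}; Red = {emblem}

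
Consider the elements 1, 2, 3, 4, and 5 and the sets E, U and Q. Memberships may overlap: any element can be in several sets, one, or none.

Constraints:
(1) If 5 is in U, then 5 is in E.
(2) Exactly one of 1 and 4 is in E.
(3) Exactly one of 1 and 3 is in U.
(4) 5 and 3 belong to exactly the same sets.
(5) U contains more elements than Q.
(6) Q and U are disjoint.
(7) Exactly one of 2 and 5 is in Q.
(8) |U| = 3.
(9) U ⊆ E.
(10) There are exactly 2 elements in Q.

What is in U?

U = {3, 4, 5}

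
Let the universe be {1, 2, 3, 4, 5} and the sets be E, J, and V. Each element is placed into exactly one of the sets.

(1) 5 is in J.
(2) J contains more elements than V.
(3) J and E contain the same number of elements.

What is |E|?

2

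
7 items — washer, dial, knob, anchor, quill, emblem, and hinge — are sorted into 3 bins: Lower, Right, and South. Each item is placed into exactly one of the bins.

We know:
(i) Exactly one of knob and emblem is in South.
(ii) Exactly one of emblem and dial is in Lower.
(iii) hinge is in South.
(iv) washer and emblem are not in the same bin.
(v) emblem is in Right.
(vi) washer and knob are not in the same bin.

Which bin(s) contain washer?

From (iii): hinge ∈ South.
From (v): emblem ∈ Right.
(i) (exactly one): knob ∈ South.
(ii) (exactly one): dial ∈ Lower.
(iv): washer ∉ Right.
(vi): washer ∉ South.
Only one bin left: washer ∈ Lower.

washer: Lower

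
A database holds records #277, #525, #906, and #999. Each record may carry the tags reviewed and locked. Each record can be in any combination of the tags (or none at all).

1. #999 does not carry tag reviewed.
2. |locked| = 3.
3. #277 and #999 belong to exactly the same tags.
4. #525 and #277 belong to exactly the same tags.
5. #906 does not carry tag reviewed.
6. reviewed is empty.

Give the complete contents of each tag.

reviewed = {}; locked = {#277, #525, #999}

From (1): #999 ∉ reviewed.
From (5): #906 ∉ reviewed.
(3): #277 matches #999: #277 ∉ reviewed.
(4): #525 matches #277: #525 ∉ reviewed.
Suppose #277 ∉ locked: no assignment then satisfies all the clues, so #277 ∈ locked.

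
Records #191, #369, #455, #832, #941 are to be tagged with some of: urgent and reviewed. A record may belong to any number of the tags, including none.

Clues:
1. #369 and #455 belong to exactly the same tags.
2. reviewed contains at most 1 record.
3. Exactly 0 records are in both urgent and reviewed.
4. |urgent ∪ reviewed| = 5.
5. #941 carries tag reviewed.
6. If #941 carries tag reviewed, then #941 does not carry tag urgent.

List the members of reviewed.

reviewed = {#941}

From (5): #941 ∈ reviewed.
(2): reviewed already has 1, so the rest are out.
(6): #941 ∉ urgent.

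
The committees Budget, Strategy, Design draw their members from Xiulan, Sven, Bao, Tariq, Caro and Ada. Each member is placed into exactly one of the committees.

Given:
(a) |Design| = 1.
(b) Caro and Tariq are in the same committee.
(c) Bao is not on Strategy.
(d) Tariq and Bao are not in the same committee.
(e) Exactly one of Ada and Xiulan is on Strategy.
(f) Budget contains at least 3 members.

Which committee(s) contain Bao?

Bao: Design

From (c): Bao ∉ Strategy.
Suppose Bao ∈ Budget: no assignment then satisfies all the clues, so Bao ∉ Budget.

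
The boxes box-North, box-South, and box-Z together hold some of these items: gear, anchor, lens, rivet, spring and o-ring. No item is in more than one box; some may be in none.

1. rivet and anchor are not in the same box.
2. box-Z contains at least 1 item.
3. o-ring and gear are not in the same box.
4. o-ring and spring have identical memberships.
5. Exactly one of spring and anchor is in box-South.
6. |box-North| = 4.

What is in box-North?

box-North = {lens, o-ring, rivet, spring}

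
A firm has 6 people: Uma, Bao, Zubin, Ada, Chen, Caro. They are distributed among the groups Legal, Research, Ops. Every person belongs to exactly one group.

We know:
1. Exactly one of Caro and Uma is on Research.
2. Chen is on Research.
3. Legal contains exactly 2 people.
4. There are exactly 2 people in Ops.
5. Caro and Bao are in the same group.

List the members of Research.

Research = {Chen, Uma}

From (2): Chen ∈ Research.
Suppose Uma ∉ Research: no assignment then satisfies all the clues, so Uma ∈ Research.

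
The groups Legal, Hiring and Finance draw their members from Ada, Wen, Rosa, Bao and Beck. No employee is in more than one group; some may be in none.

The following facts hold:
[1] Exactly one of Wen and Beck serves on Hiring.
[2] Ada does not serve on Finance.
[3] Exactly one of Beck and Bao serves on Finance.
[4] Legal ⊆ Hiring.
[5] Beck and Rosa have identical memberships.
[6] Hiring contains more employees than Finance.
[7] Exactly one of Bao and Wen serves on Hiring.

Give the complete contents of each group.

From (2): Ada ∉ Finance.
Suppose Ada ∈ Legal: no assignment then satisfies all the clues, so Ada ∉ Legal.

Legal = {}; Hiring = {Ada, Wen}; Finance = {Bao}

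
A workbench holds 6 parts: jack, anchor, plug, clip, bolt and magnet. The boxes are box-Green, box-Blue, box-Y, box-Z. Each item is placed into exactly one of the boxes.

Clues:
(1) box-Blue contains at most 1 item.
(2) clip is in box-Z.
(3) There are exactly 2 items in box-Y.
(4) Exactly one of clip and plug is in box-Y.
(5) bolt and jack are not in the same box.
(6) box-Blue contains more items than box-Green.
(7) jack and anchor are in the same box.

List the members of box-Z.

box-Z = {anchor, clip, jack}

From (2): clip ∈ box-Z.
(4) (exactly one): plug ∈ box-Y.
Suppose jack ∉ box-Z: no assignment then satisfies all the clues, so jack ∈ box-Z.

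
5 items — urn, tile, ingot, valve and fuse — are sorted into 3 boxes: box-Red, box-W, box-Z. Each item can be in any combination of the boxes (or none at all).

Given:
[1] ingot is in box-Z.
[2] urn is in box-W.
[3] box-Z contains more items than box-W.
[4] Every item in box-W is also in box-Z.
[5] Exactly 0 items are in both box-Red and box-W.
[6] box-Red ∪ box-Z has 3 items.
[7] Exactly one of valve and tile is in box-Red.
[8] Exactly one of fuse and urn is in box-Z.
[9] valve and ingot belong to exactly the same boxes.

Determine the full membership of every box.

From (1): ingot ∈ box-Z.
From (2): urn ∈ box-W.
(4) with urn ∈ box-W: urn ∈ box-Z.
(8) (exactly one): fuse ∉ box-Z.
(9): valve matches ingot: valve ∈ box-Z.
(4) contrapositive: fuse ∉ box-W.
Suppose urn ∈ box-Red: no assignment then satisfies all the clues, so urn ∉ box-Red.

box-Red = {ingot, valve}; box-W = {urn}; box-Z = {ingot, urn, valve}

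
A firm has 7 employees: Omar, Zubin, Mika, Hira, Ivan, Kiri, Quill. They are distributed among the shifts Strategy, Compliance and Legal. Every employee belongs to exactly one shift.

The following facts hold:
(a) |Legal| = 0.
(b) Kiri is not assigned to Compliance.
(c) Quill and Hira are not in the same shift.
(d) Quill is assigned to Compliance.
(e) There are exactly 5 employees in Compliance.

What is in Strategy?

Strategy = {Hira, Kiri}

From (b): Kiri ∉ Compliance.
From (d): Quill ∈ Compliance.
(a): Legal already has 0, so the rest are out.
(c): Hira ∉ Compliance.
(e): only 5 candidates remain for Compliance, so all are in.
Only one shift left: Hira ∈ Strategy.
Only one shift left: Kiri ∈ Strategy.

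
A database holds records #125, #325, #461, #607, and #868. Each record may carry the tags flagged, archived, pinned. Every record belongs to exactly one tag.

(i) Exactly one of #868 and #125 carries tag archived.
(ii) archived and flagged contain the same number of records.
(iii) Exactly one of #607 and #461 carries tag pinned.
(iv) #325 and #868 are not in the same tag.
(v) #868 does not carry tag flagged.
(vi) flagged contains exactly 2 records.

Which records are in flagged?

flagged = {#125, #325}

From (v): #868 ∉ flagged.
Suppose #125 ∉ flagged: no assignment then satisfies all the clues, so #125 ∈ flagged.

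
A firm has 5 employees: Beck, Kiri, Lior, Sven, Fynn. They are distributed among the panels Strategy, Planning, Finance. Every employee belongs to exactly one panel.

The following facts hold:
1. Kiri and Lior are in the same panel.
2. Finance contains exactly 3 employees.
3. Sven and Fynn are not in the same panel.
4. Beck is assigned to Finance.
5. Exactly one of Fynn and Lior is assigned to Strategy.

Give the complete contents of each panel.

Strategy = {Fynn}; Planning = {Sven}; Finance = {Beck, Kiri, Lior}

From (4): Beck ∈ Finance.
Suppose Kiri ∈ Strategy: no assignment then satisfies all the clues, so Kiri ∉ Strategy.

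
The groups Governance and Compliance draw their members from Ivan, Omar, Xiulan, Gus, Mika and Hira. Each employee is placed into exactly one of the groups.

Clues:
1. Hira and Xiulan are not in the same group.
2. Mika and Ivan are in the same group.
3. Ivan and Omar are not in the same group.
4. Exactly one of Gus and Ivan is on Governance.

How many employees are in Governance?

3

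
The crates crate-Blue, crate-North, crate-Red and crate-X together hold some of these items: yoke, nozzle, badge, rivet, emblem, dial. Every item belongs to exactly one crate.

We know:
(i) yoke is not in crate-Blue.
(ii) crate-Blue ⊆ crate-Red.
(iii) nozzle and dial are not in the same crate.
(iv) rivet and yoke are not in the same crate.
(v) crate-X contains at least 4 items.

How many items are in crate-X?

4

From (i): yoke ∉ crate-Blue.
Suppose nozzle ∈ crate-Blue: no assignment then satisfies all the clues, so nozzle ∉ crate-Blue.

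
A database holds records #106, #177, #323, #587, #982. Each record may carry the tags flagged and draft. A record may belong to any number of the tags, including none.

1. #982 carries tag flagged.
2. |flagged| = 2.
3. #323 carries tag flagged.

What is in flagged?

From (1): #982 ∈ flagged.
From (3): #323 ∈ flagged.
(2): flagged already has 2, so the rest are out.

flagged = {#323, #982}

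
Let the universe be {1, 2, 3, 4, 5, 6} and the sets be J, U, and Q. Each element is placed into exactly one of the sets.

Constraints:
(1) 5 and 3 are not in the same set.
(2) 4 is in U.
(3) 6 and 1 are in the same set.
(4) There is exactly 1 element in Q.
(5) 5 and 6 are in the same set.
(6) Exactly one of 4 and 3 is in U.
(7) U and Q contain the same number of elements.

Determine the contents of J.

J = {1, 2, 5, 6}

From (2): 4 ∈ U.
(6) (exactly one): 3 ∉ U.
Suppose 1 ∉ J: no assignment then satisfies all the clues, so 1 ∈ J.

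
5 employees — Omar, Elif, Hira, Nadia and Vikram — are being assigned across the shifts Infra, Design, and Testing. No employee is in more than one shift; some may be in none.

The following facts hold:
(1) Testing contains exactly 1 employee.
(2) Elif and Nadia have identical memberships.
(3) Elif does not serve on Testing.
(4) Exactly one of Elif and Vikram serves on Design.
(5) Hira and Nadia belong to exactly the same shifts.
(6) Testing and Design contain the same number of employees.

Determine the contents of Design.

Design = {Vikram}

From (3): Elif ∉ Testing.
(2): Nadia matches Elif: Nadia ∉ Testing.
(5): Hira matches Nadia: Hira ∉ Testing.
Suppose Omar ∈ Design: no assignment then satisfies all the clues, so Omar ∉ Design.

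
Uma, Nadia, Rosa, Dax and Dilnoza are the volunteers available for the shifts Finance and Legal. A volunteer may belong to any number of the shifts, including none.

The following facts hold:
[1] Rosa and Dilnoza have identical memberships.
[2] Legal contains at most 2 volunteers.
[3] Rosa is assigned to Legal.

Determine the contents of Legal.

Legal = {Dilnoza, Rosa}

From (3): Rosa ∈ Legal.
(1): Dilnoza matches Rosa: Dilnoza ∈ Legal.
(2): Legal already has 2, so the rest are out.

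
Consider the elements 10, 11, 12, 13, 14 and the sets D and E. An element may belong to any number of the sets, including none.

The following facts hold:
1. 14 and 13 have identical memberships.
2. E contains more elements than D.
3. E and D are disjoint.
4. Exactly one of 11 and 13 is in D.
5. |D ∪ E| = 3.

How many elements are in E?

2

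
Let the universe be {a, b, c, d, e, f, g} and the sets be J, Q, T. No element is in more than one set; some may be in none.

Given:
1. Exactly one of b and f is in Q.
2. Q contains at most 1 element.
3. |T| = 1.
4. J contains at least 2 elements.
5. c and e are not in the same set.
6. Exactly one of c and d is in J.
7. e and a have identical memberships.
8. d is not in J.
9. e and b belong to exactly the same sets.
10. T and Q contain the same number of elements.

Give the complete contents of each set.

From (8): d ∉ J.
(6) (exactly one): c ∈ J.
(5): e ∉ J.
(7): a matches e: a ∉ J.
(9): b matches e: b ∉ J.
Suppose a ∈ Q: no assignment then satisfies all the clues, so a ∉ Q.

J = {c, g}; Q = {f}; T = {d}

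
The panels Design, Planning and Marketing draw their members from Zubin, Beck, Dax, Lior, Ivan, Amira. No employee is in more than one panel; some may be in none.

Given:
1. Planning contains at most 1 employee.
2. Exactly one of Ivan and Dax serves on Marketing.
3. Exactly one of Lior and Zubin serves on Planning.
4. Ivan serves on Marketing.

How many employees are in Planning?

1

From (4): Ivan ∈ Marketing.
(2) (exactly one): Dax ∉ Marketing.
Suppose Beck ∈ Planning: no assignment then satisfies all the clues, so Beck ∉ Planning.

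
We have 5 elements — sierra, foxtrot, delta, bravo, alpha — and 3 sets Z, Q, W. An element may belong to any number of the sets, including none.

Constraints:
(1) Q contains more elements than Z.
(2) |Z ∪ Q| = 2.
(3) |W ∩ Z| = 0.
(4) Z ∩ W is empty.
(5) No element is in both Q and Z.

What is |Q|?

2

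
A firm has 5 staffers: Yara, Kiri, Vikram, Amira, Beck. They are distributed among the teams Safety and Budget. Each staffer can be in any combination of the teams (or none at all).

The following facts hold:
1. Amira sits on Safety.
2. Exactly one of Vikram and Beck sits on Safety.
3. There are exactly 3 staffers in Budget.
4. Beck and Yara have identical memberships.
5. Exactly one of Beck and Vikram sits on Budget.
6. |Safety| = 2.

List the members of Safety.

Safety = {Amira, Vikram}

From (1): Amira ∈ Safety.
Suppose Yara ∈ Safety: no assignment then satisfies all the clues, so Yara ∉ Safety.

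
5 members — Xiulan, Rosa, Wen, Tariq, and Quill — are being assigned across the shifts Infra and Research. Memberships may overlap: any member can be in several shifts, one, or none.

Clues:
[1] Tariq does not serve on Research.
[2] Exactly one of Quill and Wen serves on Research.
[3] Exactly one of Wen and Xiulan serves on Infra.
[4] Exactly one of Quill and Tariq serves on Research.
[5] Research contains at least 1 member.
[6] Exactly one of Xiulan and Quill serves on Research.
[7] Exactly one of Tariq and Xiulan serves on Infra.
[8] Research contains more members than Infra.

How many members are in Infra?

1

From (1): Tariq ∉ Research.
(4) (exactly one): Quill ∈ Research.
(6) (exactly one): Xiulan ∉ Research.
(2) (exactly one): Wen ∉ Research.
Suppose Xiulan ∉ Infra: no assignment then satisfies all the clues, so Xiulan ∈ Infra.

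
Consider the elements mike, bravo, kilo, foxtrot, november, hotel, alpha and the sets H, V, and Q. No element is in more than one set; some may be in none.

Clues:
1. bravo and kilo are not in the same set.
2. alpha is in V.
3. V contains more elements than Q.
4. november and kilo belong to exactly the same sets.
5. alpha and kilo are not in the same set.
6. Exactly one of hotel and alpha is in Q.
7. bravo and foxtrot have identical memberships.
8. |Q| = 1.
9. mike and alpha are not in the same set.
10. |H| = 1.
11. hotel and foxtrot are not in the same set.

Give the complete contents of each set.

H = {mike}; V = {alpha, bravo, foxtrot}; Q = {hotel}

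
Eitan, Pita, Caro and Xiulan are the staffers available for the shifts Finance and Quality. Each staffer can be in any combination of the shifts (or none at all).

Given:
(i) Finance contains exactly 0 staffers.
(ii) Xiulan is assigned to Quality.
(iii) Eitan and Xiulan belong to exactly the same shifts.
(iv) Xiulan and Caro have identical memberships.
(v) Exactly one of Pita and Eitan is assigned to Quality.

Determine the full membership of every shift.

Finance = {}; Quality = {Caro, Eitan, Xiulan}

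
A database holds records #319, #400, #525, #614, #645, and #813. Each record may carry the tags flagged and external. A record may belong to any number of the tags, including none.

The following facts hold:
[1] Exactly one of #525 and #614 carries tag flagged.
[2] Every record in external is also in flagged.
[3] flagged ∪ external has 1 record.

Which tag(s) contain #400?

#400: none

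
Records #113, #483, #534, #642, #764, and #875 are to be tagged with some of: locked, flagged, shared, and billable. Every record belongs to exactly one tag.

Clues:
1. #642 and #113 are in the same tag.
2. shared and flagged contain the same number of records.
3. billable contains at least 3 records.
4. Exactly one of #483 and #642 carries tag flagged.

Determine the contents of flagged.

flagged = {#483}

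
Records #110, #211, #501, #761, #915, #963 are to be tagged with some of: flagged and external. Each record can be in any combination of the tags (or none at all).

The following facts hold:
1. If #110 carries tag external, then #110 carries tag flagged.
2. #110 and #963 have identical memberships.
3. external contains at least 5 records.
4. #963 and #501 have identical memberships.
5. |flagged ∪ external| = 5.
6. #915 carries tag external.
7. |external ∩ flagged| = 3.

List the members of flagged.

From (6): #915 ∈ external.
Suppose #110 ∉ flagged: no assignment then satisfies all the clues, so #110 ∈ flagged.

flagged = {#110, #501, #963}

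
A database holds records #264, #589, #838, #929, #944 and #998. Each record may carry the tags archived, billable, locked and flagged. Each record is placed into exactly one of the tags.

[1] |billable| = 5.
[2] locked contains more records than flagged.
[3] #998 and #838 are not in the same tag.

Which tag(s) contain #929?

#929: billable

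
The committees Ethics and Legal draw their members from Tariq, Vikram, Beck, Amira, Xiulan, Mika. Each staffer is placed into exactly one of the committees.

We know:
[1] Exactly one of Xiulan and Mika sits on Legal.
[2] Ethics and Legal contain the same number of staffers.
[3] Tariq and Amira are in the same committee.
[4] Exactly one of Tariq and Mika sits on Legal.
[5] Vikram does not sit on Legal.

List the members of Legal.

Legal = {Amira, Tariq, Xiulan}

From (5): Vikram ∉ Legal.
Only one committee left: Vikram ∈ Ethics.
Suppose Tariq ∉ Legal: no assignment then satisfies all the clues, so Tariq ∈ Legal.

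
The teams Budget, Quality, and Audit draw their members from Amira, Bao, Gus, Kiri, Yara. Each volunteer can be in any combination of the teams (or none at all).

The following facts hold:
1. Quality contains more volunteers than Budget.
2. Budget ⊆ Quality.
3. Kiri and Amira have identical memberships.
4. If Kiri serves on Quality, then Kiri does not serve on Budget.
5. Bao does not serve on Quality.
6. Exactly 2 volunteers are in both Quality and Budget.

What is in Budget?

Budget = {Gus, Yara}

From (5): Bao ∉ Quality.
(2) contrapositive: Bao ∉ Budget.
Suppose Amira ∈ Budget: no assignment then satisfies all the clues, so Amira ∉ Budget.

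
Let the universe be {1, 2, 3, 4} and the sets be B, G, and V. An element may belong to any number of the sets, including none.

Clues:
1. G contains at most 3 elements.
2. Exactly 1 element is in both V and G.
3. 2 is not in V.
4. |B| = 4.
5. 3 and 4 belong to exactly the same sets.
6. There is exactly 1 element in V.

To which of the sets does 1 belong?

1: B, G, V

From (3): 2 ∉ V.
(4): only 4 candidates remain for B, so all are in.
Suppose 1 ∉ G: no assignment then satisfies all the clues, so 1 ∈ G.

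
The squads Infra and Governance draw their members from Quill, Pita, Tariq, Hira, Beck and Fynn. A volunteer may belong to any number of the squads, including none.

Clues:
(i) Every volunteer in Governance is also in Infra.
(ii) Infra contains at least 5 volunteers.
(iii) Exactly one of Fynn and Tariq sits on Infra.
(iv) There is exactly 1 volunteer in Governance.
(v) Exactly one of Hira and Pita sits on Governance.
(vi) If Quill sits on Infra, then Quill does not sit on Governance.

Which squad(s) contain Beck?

Beck: Infra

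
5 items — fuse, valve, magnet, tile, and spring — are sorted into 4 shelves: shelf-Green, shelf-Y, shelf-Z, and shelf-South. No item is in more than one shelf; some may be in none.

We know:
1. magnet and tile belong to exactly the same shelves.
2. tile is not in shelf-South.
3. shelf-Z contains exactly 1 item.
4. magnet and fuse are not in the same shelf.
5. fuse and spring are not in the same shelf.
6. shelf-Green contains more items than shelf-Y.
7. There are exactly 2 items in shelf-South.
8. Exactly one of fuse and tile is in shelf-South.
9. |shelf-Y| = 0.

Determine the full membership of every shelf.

shelf-Green = {magnet, tile}; shelf-Y = {}; shelf-Z = {spring}; shelf-South = {fuse, valve}

From (2): tile ∉ shelf-South.
(1): magnet matches tile: magnet ∉ shelf-South.
(8) (exactly one): fuse ∈ shelf-South.
(9): shelf-Y already has 0, so the rest are out.
(5): spring ∉ shelf-South.
(7): only 2 candidates remain for shelf-South, so all are in.
Suppose magnet ∉ shelf-Green: no assignment then satisfies all the clues, so magnet ∈ shelf-Green.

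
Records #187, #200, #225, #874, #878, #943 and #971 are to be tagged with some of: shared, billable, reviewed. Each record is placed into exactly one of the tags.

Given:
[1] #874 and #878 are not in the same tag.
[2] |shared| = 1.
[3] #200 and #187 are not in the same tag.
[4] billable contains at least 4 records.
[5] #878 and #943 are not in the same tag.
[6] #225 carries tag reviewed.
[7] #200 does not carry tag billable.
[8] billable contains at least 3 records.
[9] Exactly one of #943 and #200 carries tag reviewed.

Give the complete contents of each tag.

From (6): #225 ∈ reviewed.
From (7): #200 ∉ billable.
Suppose #187 ∈ shared: no assignment then satisfies all the clues, so #187 ∉ shared.

shared = {#878}; billable = {#187, #874, #943, #971}; reviewed = {#200, #225}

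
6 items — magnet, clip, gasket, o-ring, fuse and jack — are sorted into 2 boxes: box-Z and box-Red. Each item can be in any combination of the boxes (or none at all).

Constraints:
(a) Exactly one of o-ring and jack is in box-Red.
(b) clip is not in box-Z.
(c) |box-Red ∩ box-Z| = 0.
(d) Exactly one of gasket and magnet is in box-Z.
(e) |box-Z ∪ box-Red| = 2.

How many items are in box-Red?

1

From (b): clip ∉ box-Z.
Suppose magnet ∈ box-Red: no assignment then satisfies all the clues, so magnet ∉ box-Red.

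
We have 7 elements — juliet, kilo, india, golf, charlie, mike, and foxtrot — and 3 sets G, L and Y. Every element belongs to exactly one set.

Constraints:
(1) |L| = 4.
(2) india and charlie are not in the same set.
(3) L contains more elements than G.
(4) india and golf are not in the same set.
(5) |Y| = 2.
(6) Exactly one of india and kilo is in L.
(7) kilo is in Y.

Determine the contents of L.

From (7): kilo ∈ Y.
(6) (exactly one): india ∈ L.
(2): charlie ∉ L.
(4): golf ∉ L.
(1): only 4 candidates remain for L, so all are in.

L = {foxtrot, india, juliet, mike}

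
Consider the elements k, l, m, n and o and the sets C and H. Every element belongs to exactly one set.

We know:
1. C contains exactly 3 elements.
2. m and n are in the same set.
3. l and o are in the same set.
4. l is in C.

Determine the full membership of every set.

C = {k, l, o}; H = {m, n}

From (4): l ∈ C.
(3): o matches l: o ∈ C.
Suppose k ∉ C: no assignment then satisfies all the clues, so k ∈ C.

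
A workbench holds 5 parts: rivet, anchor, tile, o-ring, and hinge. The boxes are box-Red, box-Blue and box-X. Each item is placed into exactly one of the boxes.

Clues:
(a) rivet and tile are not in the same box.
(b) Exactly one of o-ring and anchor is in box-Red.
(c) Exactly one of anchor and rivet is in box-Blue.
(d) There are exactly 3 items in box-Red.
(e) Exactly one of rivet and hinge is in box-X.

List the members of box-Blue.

box-Blue = {anchor}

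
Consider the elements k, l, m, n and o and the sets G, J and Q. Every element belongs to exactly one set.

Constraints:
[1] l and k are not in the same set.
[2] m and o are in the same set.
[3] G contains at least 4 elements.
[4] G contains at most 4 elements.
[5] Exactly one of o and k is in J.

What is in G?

G = {l, m, n, o}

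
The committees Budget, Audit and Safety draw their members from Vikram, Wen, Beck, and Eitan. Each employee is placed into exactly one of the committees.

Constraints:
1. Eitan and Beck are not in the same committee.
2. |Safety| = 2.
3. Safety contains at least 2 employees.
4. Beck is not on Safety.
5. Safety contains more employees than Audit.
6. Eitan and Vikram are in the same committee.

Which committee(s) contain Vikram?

Vikram: Safety

From (4): Beck ∉ Safety.
Suppose Vikram ∈ Budget: no assignment then satisfies all the clues, so Vikram ∉ Budget.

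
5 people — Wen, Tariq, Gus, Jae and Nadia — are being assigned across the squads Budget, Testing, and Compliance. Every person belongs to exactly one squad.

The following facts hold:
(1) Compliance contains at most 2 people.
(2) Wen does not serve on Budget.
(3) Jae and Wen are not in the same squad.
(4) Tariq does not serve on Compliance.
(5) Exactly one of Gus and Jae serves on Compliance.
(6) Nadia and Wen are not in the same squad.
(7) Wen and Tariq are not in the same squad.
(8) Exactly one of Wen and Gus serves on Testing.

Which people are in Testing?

From (2): Wen ∉ Budget.
From (4): Tariq ∉ Compliance.
Suppose Wen ∉ Testing: no assignment then satisfies all the clues, so Wen ∈ Testing.

Testing = {Wen}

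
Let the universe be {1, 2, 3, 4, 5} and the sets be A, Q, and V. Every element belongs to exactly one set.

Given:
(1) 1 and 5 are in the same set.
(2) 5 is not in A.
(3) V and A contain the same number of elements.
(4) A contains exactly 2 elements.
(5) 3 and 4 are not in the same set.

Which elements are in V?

From (2): 5 ∉ A.
(1): 1 matches 5: 1 ∉ A.
Suppose 1 ∉ V: no assignment then satisfies all the clues, so 1 ∈ V.

V = {1, 5}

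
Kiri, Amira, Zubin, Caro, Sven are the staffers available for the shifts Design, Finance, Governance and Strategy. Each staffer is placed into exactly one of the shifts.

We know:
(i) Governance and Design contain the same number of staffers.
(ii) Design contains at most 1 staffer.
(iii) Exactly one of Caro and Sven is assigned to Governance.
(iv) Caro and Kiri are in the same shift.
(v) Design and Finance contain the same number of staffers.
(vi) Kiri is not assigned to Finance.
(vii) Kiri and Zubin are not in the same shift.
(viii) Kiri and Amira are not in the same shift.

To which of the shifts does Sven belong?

From (vi): Kiri ∉ Finance.
(iv): Caro matches Kiri: Caro ∉ Finance.
Suppose Sven ∈ Design: no assignment then satisfies all the clues, so Sven ∉ Design.

Sven: Governance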